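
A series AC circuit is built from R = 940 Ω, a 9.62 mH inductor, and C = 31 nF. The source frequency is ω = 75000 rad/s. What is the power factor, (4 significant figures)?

0.9552

X_L = ωL = 721.5 Ω
X_C = 1/(ωC) = 430.1 Ω
Net reactance X = X_L − X_C = 291.4 Ω
Z = 940.0 + j291.4 Ω
|Z| = √(940.0² + 291.4²) = 984.1 Ω
∠Z = arctan(291.4/940.0) = 17.22°
cos φ = cos(17.22°) = 0.9552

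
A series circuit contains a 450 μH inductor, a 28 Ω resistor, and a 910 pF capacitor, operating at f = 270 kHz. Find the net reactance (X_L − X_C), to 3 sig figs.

116 Ω

ω = 2πf = 1.696e+06 rad/s
X_L = ωL = 763 Ω
X_C = 1/(ωC) = 648 Ω
X = 763 − 648 = 116 Ω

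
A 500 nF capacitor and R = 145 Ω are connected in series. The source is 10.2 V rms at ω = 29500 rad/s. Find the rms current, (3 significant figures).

X_C = 1/(ωC) = 67.8 Ω
Z = 145 − j67.8 Ω
|Z| = √(145² + 67.8²) = 160 Ω
I = V/|Z| = 10.2/160 = 63.7 mA

63.7 mA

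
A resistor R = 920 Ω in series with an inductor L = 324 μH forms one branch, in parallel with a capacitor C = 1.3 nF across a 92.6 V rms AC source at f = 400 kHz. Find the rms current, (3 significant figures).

259 mA

ω = 2πf = 2.513e+06 rad/s
X_L = ωL = 814 Ω
X_C = 1/(ωC) = 306 Ω
Branch 1 (R+jX_L): Z₁ = 920 + j814 Ω, |Z₁| = 1230 Ω
Branch 2 (−jX_C): Z₂ = −j306 Ω
Parallel: Z = Z₁Z₂/(Z₁+Z₂), |Z| = 358 Ω, ∠Z = -77.4°
I = V/|Z| = 92.6/358 = 259 mA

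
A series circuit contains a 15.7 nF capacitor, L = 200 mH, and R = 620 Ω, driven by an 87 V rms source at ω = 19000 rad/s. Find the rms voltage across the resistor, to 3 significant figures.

X_L = ωL = 3800 Ω
X_C = 1/(ωC) = 3350 Ω
Net reactance X = X_L − X_C = 448 Ω
Z = 620 + j448 Ω
|Z| = √(620² + 448²) = 765 Ω
I = V/|Z| = 114 mA
V_R = I·|Z_R| = 0.114 × 620 = 70.5 V

70.5 V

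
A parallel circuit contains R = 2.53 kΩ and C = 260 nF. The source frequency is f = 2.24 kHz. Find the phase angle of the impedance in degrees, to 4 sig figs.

ω = 2πf = 14070 rad/s
X_C = 1/(ωC) = 273.3 Ω
Parallel: admittances add. Y = 1/R + jωC
Y = (0.0003953 + j0.003659) S
|Y| = 0.003681 S → |Z| = 1/|Y| = 271.7 Ω, ∠Z = −∠Y = -83.84°

-83.84°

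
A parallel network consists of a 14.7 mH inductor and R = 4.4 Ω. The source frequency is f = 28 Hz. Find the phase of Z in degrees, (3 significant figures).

59.6°

ω = 2πf = 175.9 rad/s
X_L = ωL = 2.59 Ω
Parallel: admittances add. Y = 1/R + 1/(jωL)
Y = (0.227 − j0.387) S
|Y| = 0.449 S → |Z| = 1/|Y| = 2.23 Ω, ∠Z = −∠Y = 59.6°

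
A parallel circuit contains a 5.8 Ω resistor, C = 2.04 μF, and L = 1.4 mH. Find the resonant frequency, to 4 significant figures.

2.978 kHz

ω₀ = 1/√(LC) = 1/√(0.0014 × 2.04e-06) = 18710 rad/s
f₀ = ω₀/(2π) = 2.978 kHz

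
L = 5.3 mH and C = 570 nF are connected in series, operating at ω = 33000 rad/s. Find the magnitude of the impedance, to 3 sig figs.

X_L = ωL = 175 Ω
X_C = 1/(ωC) = 53.2 Ω
Net reactance X = X_L − X_C = 122 Ω
Z = j122 Ω
|Z| = √(0² + 122²) = 122 Ω

122 Ω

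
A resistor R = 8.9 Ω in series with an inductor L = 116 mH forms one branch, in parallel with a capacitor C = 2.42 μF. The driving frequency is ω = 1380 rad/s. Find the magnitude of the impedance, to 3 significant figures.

X_L = ωL = 160 Ω
X_C = 1/(ωC) = 299 Ω
Branch 1 (R+jX_L): Z₁ = 8.90 + j160 Ω, |Z₁| = 160 Ω
Branch 2 (−jX_C): Z₂ = −j299 Ω
Parallel: Z = Z₁Z₂/(Z₁+Z₂), |Z| = 344 Ω, ∠Z = 83.2°

344 Ω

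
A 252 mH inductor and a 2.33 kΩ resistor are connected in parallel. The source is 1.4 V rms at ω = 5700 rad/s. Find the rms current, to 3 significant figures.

1.14 mA

X_L = ωL = 1440 Ω
Parallel: admittances add. Y = 1/R + 1/(jωL)
Y = (0.000429 − j0.000696) S
|Y| = 0.000818 S → |Z| = 1/|Y| = 1220 Ω, ∠Z = −∠Y = 58.3°
I = V/|Z| = 1.4/1220 = 1.14 mA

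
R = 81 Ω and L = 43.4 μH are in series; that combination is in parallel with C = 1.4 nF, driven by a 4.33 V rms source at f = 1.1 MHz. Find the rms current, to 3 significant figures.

ω = 2πf = 6.912e+06 rad/s
X_L = ωL = 300 Ω
X_C = 1/(ωC) = 103 Ω
Branch 1 (R+jX_L): Z₁ = 81.0 + j300 Ω, |Z₁| = 311 Ω
Branch 2 (−jX_C): Z₂ = −j103 Ω
Parallel: Z = Z₁Z₂/(Z₁+Z₂), |Z| = 151 Ω, ∠Z = -82.7°
I = V/|Z| = 4.33/151 = 28.7 mA

28.7 mA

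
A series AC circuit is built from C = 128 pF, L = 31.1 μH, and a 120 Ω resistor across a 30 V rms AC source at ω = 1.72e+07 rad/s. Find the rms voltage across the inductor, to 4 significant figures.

X_L = ωL = 534.9 Ω
X_C = 1/(ωC) = 454.2 Ω
Net reactance X = X_L − X_C = 80.70 Ω
Z = 120.0 + j80.70 Ω
|Z| = √(120.0² + 80.70²) = 144.6 Ω
I = V/|Z| = 207.4 mA
V_L = I·|Z_L| = 0.2074 × 534.9 = 111.0 V

111.0 V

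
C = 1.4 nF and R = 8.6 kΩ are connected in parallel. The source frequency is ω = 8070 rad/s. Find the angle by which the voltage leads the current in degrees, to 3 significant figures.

-5.55°

X_C = 1/(ωC) = 88500 Ω
Parallel: admittances add. Y = 1/R + jωC
Y = (0.000116 + j1.13e-05) S
|Y| = 0.000117 S → |Z| = 1/|Y| = 8560 Ω, ∠Z = −∠Y = -5.55°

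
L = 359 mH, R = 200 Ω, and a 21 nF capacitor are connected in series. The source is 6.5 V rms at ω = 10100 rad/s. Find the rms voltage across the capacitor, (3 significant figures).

27.7 V

X_L = ωL = 3630 Ω
X_C = 1/(ωC) = 4710 Ω
Net reactance X = X_L − X_C = -1090 Ω
Z = 200 − j1090 Ω
|Z| = √(200² + 1090²) = 1110 Ω
I = V/|Z| = 5.87 mA
V_C = I·|Z_C| = 0.00587 × 4710 = 27.7 V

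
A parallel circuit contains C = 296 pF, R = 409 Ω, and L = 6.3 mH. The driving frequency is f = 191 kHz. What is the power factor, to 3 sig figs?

0.996

ω = 2πf = 1.2e+06 rad/s
X_L = ωL = 7560 Ω
X_C = 1/(ωC) = 2820 Ω
Parallel: admittances add. Y = 1/R + 1/(jωL) + jωC
Y = (0.00244 + j0.000223) S
|Y| = 0.00246 S → |Z| = 1/|Y| = 407 Ω, ∠Z = −∠Y = -5.21°
cos φ = cos(-5.21°) = 0.996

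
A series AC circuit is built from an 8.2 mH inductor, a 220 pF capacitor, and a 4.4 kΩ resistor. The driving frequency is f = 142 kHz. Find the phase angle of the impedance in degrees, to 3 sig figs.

26.8°

ω = 2πf = 892200 rad/s
X_L = ωL = 7320 Ω
X_C = 1/(ωC) = 5090 Ω
Net reactance X = X_L − X_C = 2220 Ω
Z = 4400 + j2220 Ω
|Z| = √(4400² + 2220²) = 4930 Ω
∠Z = arctan(2220/4400) = 26.8°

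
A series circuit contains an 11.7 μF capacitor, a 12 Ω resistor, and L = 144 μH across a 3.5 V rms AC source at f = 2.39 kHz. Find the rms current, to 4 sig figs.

279.8 mA

ω = 2πf = 15020 rad/s
X_L = ωL = 2.162 Ω
X_C = 1/(ωC) = 5.692 Ω
Net reactance X = X_L − X_C = -3.529 Ω
Z = 12.00 − j3.529 Ω
|Z| = √(12.00² + 3.529²) = 12.51 Ω
I = V/|Z| = 3.5/12.51 = 279.8 mA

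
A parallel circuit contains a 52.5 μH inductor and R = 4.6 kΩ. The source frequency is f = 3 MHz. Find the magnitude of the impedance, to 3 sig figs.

967 Ω

ω = 2πf = 1.885e+07 rad/s
X_L = ωL = 990 Ω
Parallel: admittances add. Y = 1/R + 1/(jωL)
Y = (0.000217 − j0.00101) S
|Y| = 0.00103 S → |Z| = 1/|Y| = 967 Ω, ∠Z = −∠Y = 77.9°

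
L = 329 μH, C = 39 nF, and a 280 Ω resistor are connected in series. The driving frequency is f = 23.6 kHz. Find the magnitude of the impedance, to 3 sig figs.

306 Ω

ω = 2πf = 148300 rad/s
X_L = ωL = 48.8 Ω
X_C = 1/(ωC) = 173 Ω
Net reactance X = X_L − X_C = -124 Ω
Z = 280 − j124 Ω
|Z| = √(280² + 124²) = 306 Ω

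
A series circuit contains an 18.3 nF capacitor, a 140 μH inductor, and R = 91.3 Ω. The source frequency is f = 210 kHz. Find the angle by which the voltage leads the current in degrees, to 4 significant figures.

57.50°

ω = 2πf = 1.319e+06 rad/s
X_L = ωL = 184.7 Ω
X_C = 1/(ωC) = 41.41 Ω
Net reactance X = X_L − X_C = 143.3 Ω
Z = 91.30 + j143.3 Ω
|Z| = √(91.30² + 143.3²) = 169.9 Ω
∠Z = arctan(143.3/91.30) = 57.50°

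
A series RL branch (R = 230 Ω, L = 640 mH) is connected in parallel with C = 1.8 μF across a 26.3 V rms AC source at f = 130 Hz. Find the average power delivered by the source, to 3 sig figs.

ω = 2πf = 816.8 rad/s
X_L = ωL = 523 Ω
X_C = 1/(ωC) = 680 Ω
Branch 1 (R+jX_L): Z₁ = 230 + j523 Ω, |Z₁| = 571 Ω
Branch 2 (−jX_C): Z₂ = −j680 Ω
Parallel: Z = Z₁Z₂/(Z₁+Z₂), |Z| = 1390 Ω, ∠Z = 10.6°
I = V/|Z| = 18.9 mA
P = VI cos φ = 26.3 × 0.0189 × cos(10.6°) = 488 mW

488 mW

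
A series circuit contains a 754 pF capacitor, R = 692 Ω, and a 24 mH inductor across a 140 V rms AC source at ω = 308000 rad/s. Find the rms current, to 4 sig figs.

X_L = ωL = 7392 Ω
X_C = 1/(ωC) = 4306 Ω
Net reactance X = X_L − X_C = 3086 Ω
Z = 692.0 + j3086 Ω
|Z| = √(692.0² + 3086²) = 3163 Ω
I = V/|Z| = 140/3163 = 44.27 mA

44.27 mA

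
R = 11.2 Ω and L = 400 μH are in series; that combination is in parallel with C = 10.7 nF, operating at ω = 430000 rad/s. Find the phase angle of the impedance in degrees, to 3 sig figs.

X_L = ωL = 172 Ω
X_C = 1/(ωC) = 217 Ω
Branch 1 (R+jX_L): Z₁ = 11.2 + j172 Ω, |Z₁| = 172 Ω
Branch 2 (−jX_C): Z₂ = −j217 Ω
Parallel: Z = Z₁Z₂/(Z₁+Z₂), |Z| = 802 Ω, ∠Z = 72.4°

72.4°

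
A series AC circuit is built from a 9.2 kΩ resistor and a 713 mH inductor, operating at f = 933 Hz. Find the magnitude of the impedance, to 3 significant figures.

ω = 2πf = 5862 rad/s
X_L = ωL = 4180 Ω
Z = 9200 + j4180 Ω
|Z| = √(9200² + 4180²) = 10100 Ω

10100 Ω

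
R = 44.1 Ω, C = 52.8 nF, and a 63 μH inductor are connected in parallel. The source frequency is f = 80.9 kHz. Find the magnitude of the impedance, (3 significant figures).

43.3 Ω

ω = 2πf = 508300 rad/s
X_L = ωL = 32.0 Ω
X_C = 1/(ωC) = 37.3 Ω
Parallel: admittances add. Y = 1/R + 1/(jωL) + jωC
Y = (0.0227 − j0.00439) S
|Y| = 0.0231 S → |Z| = 1/|Y| = 43.3 Ω, ∠Z = −∠Y = 11.0°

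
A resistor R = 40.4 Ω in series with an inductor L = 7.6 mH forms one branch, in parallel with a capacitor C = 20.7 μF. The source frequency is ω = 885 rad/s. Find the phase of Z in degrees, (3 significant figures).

X_L = ωL = 6.73 Ω
X_C = 1/(ωC) = 54.6 Ω
Branch 1 (R+jX_L): Z₁ = 40.4 + j6.73 Ω, |Z₁| = 41.0 Ω
Branch 2 (−jX_C): Z₂ = −j54.6 Ω
Parallel: Z = Z₁Z₂/(Z₁+Z₂), |Z| = 35.7 Ω, ∠Z = -30.7°

-30.7°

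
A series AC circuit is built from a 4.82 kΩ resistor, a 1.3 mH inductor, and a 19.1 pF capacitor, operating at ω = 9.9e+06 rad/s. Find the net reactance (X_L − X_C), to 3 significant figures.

7580 Ω

X_L = ωL = 12900 Ω
X_C = 1/(ωC) = 5290 Ω
X = 12900 − 5290 = 7580 Ω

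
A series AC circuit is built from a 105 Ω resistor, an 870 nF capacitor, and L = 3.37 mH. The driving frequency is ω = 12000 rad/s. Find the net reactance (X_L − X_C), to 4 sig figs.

-55.35 Ω

X_L = ωL = 40.44 Ω
X_C = 1/(ωC) = 95.79 Ω
X = 40.44 − 95.79 = -55.35 Ω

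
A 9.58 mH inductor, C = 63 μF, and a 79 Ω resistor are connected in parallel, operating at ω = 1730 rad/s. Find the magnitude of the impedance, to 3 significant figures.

19.9 Ω

X_L = ωL = 16.6 Ω
X_C = 1/(ωC) = 9.18 Ω
Parallel: admittances add. Y = 1/R + 1/(jωL) + jωC
Y = (0.0127 + j0.0487) S
|Y| = 0.0503 S → |Z| = 1/|Y| = 19.9 Ω, ∠Z = −∠Y = -75.4°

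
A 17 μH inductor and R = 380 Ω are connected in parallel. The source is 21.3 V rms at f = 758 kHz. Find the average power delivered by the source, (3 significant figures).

ω = 2πf = 4.763e+06 rad/s
X_L = ωL = 81.0 Ω
Parallel: admittances add. Y = 1/R + 1/(jωL)
Y = (0.00263 − j0.0124) S
|Y| = 0.0126 S → |Z| = 1/|Y| = 79.2 Ω, ∠Z = −∠Y = 78.0°
I = V/|Z| = 269 mA
P = VI cos φ = 21.3 × 0.269 × cos(78.0°) = 1.19 W

1.19 W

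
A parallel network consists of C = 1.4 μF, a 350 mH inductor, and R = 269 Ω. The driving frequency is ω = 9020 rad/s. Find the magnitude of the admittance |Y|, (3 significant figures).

X_L = ωL = 3160 Ω
X_C = 1/(ωC) = 79.2 Ω
Parallel: admittances add. Y = 1/R + 1/(jωL) + jωC
Y = (0.00372 + j0.0123) S
|Y| = 0.0129 S → |Z| = 1/|Y| = 77.8 Ω, ∠Z = −∠Y = -73.2°

12.9 mS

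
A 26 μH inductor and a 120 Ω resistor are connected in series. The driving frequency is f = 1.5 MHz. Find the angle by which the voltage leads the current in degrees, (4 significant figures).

63.91°

ω = 2πf = 9.425e+06 rad/s
X_L = ωL = 245.0 Ω
Z = 120.0 + j245.0 Ω
|Z| = √(120.0² + 245.0²) = 272.8 Ω
∠Z = arctan(245.0/120.0) = 63.91°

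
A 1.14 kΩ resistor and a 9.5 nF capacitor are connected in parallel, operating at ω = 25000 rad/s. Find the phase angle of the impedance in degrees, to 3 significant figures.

-15.1°

X_C = 1/(ωC) = 4210 Ω
Parallel: admittances add. Y = 1/R + jωC
Y = (0.000877 + j0.000238) S
|Y| = 0.000909 S → |Z| = 1/|Y| = 1100 Ω, ∠Z = −∠Y = -15.1°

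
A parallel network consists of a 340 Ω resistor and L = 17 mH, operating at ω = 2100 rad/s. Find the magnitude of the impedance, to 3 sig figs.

35.5 Ω

X_L = ωL = 35.7 Ω
Parallel: admittances add. Y = 1/R + 1/(jωL)
Y = (0.00294 − j0.0280) S
|Y| = 0.0282 S → |Z| = 1/|Y| = 35.5 Ω, ∠Z = −∠Y = 84.0°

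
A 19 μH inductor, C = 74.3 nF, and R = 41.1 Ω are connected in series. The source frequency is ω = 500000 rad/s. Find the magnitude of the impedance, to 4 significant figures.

X_L = ωL = 9.500 Ω
X_C = 1/(ωC) = 26.92 Ω
Net reactance X = X_L − X_C = -17.42 Ω
Z = 41.10 − j17.42 Ω
|Z| = √(41.10² + 17.42²) = 44.64 Ω

44.64 Ω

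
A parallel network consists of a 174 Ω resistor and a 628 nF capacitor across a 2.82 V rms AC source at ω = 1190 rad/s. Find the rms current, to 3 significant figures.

X_C = 1/(ωC) = 1340 Ω
Parallel: admittances add. Y = 1/R + jωC
Y = (0.00575 + j0.000747) S
|Y| = 0.00580 S → |Z| = 1/|Y| = 173 Ω, ∠Z = −∠Y = -7.41°
I = V/|Z| = 2.82/173 = 16.3 mA

16.3 mA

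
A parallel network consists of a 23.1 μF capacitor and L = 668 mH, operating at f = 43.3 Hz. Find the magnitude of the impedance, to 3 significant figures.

ω = 2πf = 272.1 rad/s
X_L = ωL = 182 Ω
X_C = 1/(ωC) = 159 Ω
Parallel: admittances add. Y = 1/(jωL) + jωC
Y = (0 + j0.000782) S
|Y| = 0.000782 S → |Z| = 1/|Y| = 1280 Ω, ∠Z = −∠Y = -90.0°

1280 Ω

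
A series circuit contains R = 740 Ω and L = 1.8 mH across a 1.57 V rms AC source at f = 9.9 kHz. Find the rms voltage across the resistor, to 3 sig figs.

ω = 2πf = 62200 rad/s
X_L = ωL = 112 Ω
Z = 740 + j112 Ω
|Z| = √(740² + 112²) = 748 Ω
I = V/|Z| = 2.10 mA
V_R = I·|Z_R| = 0.00210 × 740 = 1.55 V

1.55 V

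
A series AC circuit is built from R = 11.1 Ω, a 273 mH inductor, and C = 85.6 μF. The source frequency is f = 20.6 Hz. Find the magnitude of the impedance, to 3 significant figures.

56.0 Ω

ω = 2πf = 129.4 rad/s
X_L = ωL = 35.3 Ω
X_C = 1/(ωC) = 90.3 Ω
Net reactance X = X_L − X_C = -54.9 Ω
Z = 11.1 − j54.9 Ω
|Z| = √(11.1² + 54.9²) = 56.0 Ω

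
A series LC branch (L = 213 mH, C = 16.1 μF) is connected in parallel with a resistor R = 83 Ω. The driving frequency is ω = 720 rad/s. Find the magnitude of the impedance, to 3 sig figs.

X_L = ωL = 153 Ω
X_C = 1/(ωC) = 86.3 Ω
Branch 1: Z₁ = R = 83.0 Ω
Branch 2 (series LC): Z₂ = j(X_L − X_C) = j67.1 Ω
Parallel: Z = Z₁Z₂/(Z₁+Z₂), |Z| = 52.2 Ω, ∠Z = 51.0°

52.2 Ω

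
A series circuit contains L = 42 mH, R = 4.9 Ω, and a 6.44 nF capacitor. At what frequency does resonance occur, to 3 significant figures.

ω₀ = 1/√(LC) = 1/√(0.042 × 6.44e-09) = 60800 rad/s
f₀ = ω₀/(2π) = 9.68 kHz

9.68 kHz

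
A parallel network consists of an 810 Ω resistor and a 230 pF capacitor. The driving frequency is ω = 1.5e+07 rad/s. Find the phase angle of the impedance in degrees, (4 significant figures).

-70.31°

X_C = 1/(ωC) = 289.9 Ω
Parallel: admittances add. Y = 1/R + jωC
Y = (0.001235 + j0.003450) S
|Y| = 0.003664 S → |Z| = 1/|Y| = 272.9 Ω, ∠Z = −∠Y = -70.31°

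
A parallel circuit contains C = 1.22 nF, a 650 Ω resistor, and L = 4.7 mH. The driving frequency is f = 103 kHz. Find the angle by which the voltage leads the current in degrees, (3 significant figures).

ω = 2πf = 647200 rad/s
X_L = ωL = 3040 Ω
X_C = 1/(ωC) = 1270 Ω
Parallel: admittances add. Y = 1/R + 1/(jωL) + jωC
Y = (0.00154 + j0.000461) S
|Y| = 0.00161 S → |Z| = 1/|Y| = 623 Ω, ∠Z = −∠Y = -16.7°

-16.7°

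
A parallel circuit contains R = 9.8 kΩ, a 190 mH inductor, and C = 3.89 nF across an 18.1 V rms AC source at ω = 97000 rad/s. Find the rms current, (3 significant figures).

X_L = ωL = 18400 Ω
X_C = 1/(ωC) = 2650 Ω
Parallel: admittances add. Y = 1/R + 1/(jωL) + jωC
Y = (0.000102 + j0.000323) S
|Y| = 0.000339 S → |Z| = 1/|Y| = 2950 Ω, ∠Z = −∠Y = -72.5°
I = V/|Z| = 18.1/2950 = 6.13 mA

6.13 mA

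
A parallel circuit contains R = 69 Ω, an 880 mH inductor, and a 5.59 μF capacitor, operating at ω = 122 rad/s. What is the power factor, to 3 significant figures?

X_L = ωL = 107 Ω
X_C = 1/(ωC) = 1470 Ω
Parallel: admittances add. Y = 1/R + 1/(jωL) + jωC
Y = (0.0145 − j0.00863) S
|Y| = 0.0169 S → |Z| = 1/|Y| = 59.3 Ω, ∠Z = −∠Y = 30.8°
cos φ = cos(30.8°) = 0.859

0.859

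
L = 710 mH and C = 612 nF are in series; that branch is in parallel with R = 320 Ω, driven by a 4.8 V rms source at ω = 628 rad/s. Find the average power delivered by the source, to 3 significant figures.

72.0 mW

X_L = ωL = 446 Ω
X_C = 1/(ωC) = 2600 Ω
Branch 1: Z₁ = R = 320 Ω
Branch 2 (series LC): Z₂ = j(X_L − X_C) = −j2160 Ω
Parallel: Z = Z₁Z₂/(Z₁+Z₂), |Z| = 317 Ω, ∠Z = -8.44°
I = V/|Z| = 15.2 mA
P = VI cos φ = 4.8 × 0.0152 × cos(-8.44°) = 72.0 mW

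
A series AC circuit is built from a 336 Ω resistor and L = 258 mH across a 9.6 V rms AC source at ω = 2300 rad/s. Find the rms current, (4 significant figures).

X_L = ωL = 593.4 Ω
Z = 336.0 + j593.4 Ω
|Z| = √(336.0² + 593.4²) = 681.9 Ω
I = V/|Z| = 9.6/681.9 = 14.08 mA

14.08 mA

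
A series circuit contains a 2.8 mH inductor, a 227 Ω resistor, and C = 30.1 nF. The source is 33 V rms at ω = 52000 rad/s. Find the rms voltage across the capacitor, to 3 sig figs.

X_L = ωL = 146 Ω
X_C = 1/(ωC) = 639 Ω
Net reactance X = X_L − X_C = -493 Ω
Z = 227 − j493 Ω
|Z| = √(227² + 493²) = 543 Ω
I = V/|Z| = 60.8 mA
V_C = I·|Z_C| = 0.0608 × 639 = 38.8 V

38.8 V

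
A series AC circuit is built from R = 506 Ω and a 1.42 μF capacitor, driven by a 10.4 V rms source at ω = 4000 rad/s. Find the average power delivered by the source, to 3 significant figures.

191 mW

X_C = 1/(ωC) = 176 Ω
Z = 506 − j176 Ω
|Z| = √(506² + 176²) = 536 Ω
∠Z = arctan(-176/506) = -19.2°
I = V/|Z| = 19.4 mA
P = VI cos φ = 10.4 × 0.0194 × cos(-19.2°) = 191 mW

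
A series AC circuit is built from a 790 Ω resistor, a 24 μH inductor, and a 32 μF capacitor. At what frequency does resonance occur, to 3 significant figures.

5.74 kHz

ω₀ = 1/√(LC) = 1/√(2.4e-05 × 3.2e-05) = 36080 rad/s
f₀ = ω₀/(2π) = 5.74 kHz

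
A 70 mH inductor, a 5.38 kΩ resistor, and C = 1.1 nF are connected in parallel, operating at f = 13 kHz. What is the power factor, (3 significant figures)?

ω = 2πf = 81680 rad/s
X_L = ωL = 5720 Ω
X_C = 1/(ωC) = 11100 Ω
Parallel: admittances add. Y = 1/R + 1/(jωL) + jωC
Y = (0.000186 − j8.5e-05) S
|Y| = 0.000204 S → |Z| = 1/|Y| = 4890 Ω, ∠Z = −∠Y = 24.6°
cos φ = cos(24.6°) = 0.909

0.909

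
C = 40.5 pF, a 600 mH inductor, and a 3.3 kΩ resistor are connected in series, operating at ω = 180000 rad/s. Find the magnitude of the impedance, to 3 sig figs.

29400 Ω

X_L = ωL = 108000 Ω
X_C = 1/(ωC) = 137000 Ω
Net reactance X = X_L − X_C = -29200 Ω
Z = 3300 − j29200 Ω
|Z| = √(3300² + 29200²) = 29400 Ω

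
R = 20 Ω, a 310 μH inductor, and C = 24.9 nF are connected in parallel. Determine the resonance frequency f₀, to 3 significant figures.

ω₀ = 1/√(LC) = 1/√(0.00031 × 2.49e-08) = 359900 rad/s
f₀ = ω₀/(2π) = 57.3 kHz

57.3 kHz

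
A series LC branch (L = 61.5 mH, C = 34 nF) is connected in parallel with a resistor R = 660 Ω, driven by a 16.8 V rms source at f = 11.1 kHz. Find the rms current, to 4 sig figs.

25.82 mA

ω = 2πf = 69740 rad/s
X_L = ωL = 4289 Ω
X_C = 1/(ωC) = 421.7 Ω
Branch 1: Z₁ = R = 660.0 Ω
Branch 2 (series LC): Z₂ = j(X_L − X_C) = j3868 Ω
Parallel: Z = Z₁Z₂/(Z₁+Z₂), |Z| = 650.6 Ω, ∠Z = 9.684°
I = V/|Z| = 16.8/650.6 = 25.82 mA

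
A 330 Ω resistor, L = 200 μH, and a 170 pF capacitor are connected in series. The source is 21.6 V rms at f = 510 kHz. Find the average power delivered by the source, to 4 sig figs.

ω = 2πf = 3.204e+06 rad/s
X_L = ωL = 640.9 Ω
X_C = 1/(ωC) = 1836 Ω
Net reactance X = X_L − X_C = -1195 Ω
Z = 330.0 − j1195 Ω
|Z| = √(330.0² + 1195²) = 1240 Ω
∠Z = arctan(-1195/330.0) = -74.56°
I = V/|Z| = 17.43 mA
P = VI cos φ = 21.6 × 0.01743 × cos(-74.56°) = 100.2 mW

100.2 mW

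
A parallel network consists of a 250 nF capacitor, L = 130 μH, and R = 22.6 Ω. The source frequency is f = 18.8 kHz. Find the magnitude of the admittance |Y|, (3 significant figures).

ω = 2πf = 118100 rad/s
X_L = ωL = 15.4 Ω
X_C = 1/(ωC) = 33.9 Ω
Parallel: admittances add. Y = 1/R + 1/(jωL) + jωC
Y = (0.0442 − j0.0356) S
|Y| = 0.0568 S → |Z| = 1/|Y| = 17.6 Ω, ∠Z = −∠Y = 38.8°

56.8 mS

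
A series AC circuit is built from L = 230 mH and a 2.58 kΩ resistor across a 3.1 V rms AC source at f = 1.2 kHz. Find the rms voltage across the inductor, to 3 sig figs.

ω = 2πf = 7540 rad/s
X_L = ωL = 1730 Ω
Z = 2580 + j1730 Ω
|Z| = √(2580² + 1730²) = 3110 Ω
I = V/|Z| = 997 μA
V_L = I·|Z_L| = 0.000997 × 1730 = 1.73 V

1.73 V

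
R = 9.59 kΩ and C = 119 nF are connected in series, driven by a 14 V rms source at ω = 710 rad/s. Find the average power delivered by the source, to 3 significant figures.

X_C = 1/(ωC) = 11800 Ω
Z = 9590 − j11800 Ω
|Z| = √(9590² + 11800²) = 15200 Ω
∠Z = arctan(-11800/9590) = -51.0°
I = V/|Z| = 919 μA
P = VI cos φ = 14 × 0.000919 × cos(-51.0°) = 8.10 mW

8.10 mW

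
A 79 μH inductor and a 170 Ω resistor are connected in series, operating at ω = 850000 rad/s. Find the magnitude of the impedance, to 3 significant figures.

183 Ω

X_L = ωL = 67.1 Ω
Z = 170 + j67.1 Ω
|Z| = √(170² + 67.1²) = 183 Ω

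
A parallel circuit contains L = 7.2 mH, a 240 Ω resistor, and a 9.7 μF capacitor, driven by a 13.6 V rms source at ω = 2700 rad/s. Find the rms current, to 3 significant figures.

348 mA

X_L = ωL = 19.4 Ω
X_C = 1/(ωC) = 38.2 Ω
Parallel: admittances add. Y = 1/R + 1/(jωL) + jωC
Y = (0.00417 − j0.0253) S
|Y| = 0.0256 S → |Z| = 1/|Y| = 39.1 Ω, ∠Z = −∠Y = 80.6°
I = V/|Z| = 13.6/39.1 = 348 mA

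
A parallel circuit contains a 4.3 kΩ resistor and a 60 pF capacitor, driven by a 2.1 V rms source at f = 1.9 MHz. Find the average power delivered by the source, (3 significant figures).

ω = 2πf = 1.194e+07 rad/s
X_C = 1/(ωC) = 1400 Ω
Parallel: admittances add. Y = 1/R + jωC
Y = (0.000233 + j0.000716) S
|Y| = 0.000753 S → |Z| = 1/|Y| = 1330 Ω, ∠Z = −∠Y = -72.0°
I = V/|Z| = 1.58 mA
P = VI cos φ = 2.1 × 0.00158 × cos(-72.0°) = 1.03 mW

1.03 mW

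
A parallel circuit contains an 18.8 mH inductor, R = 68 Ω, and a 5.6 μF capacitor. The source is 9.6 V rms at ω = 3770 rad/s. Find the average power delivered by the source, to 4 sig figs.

X_L = ωL = 70.88 Ω
X_C = 1/(ωC) = 47.37 Ω
Parallel: admittances add. Y = 1/R + 1/(jωL) + jωC
Y = (0.01471 + j0.007003) S
|Y| = 0.01629 S → |Z| = 1/|Y| = 61.39 Ω, ∠Z = −∠Y = -25.46°
I = V/|Z| = 156.4 mA
P = VI cos φ = 9.6 × 0.1564 × cos(-25.46°) = 1.355 W

1.355 W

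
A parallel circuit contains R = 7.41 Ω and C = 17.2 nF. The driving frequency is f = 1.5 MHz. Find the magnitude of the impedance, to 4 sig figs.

4.741 Ω

ω = 2πf = 9.425e+06 rad/s
X_C = 1/(ωC) = 6.169 Ω
Parallel: admittances add. Y = 1/R + jωC
Y = (0.1350 + j0.1621) S
|Y| = 0.2109 S → |Z| = 1/|Y| = 4.741 Ω, ∠Z = −∠Y = -50.22°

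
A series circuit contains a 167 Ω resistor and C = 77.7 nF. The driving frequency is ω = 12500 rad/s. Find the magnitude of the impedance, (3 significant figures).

X_C = 1/(ωC) = 1030 Ω
Z = 167 − j1030 Ω
|Z| = √(167² + 1030²) = 1040 Ω

1040 Ω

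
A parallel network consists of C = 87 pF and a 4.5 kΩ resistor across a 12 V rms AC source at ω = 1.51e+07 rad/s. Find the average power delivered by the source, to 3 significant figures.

X_C = 1/(ωC) = 761 Ω
Parallel: admittances add. Y = 1/R + jωC
Y = (0.000222 + j0.00131) S
|Y| = 0.00133 S → |Z| = 1/|Y| = 751 Ω, ∠Z = −∠Y = -80.4°
I = V/|Z| = 16.0 mA
P = VI cos φ = 12 × 0.0160 × cos(-80.4°) = 32.0 mW

32.0 mW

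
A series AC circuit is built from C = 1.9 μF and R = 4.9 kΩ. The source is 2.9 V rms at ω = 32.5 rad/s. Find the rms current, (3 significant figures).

X_C = 1/(ωC) = 16200 Ω
Z = 4900 − j16200 Ω
|Z| = √(4900² + 16200²) = 16900 Ω
I = V/|Z| = 2.9/16900 = 171 μA

171 μA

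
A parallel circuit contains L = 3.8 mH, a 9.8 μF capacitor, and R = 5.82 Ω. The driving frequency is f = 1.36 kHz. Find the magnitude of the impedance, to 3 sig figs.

5.56 Ω

ω = 2πf = 8545 rad/s
X_L = ωL = 32.5 Ω
X_C = 1/(ωC) = 11.9 Ω
Parallel: admittances add. Y = 1/R + 1/(jωL) + jωC
Y = (0.172 + j0.0529) S
|Y| = 0.180 S → |Z| = 1/|Y| = 5.56 Ω, ∠Z = −∠Y = -17.1°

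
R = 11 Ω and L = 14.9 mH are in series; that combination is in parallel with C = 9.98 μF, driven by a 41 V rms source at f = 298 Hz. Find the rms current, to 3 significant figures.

712 mA

ω = 2πf = 1872 rad/s
X_L = ωL = 27.9 Ω
X_C = 1/(ωC) = 53.5 Ω
Branch 1 (R+jX_L): Z₁ = 11.0 + j27.9 Ω, |Z₁| = 30.0 Ω
Branch 2 (−jX_C): Z₂ = −j53.5 Ω
Parallel: Z = Z₁Z₂/(Z₁+Z₂), |Z| = 57.6 Ω, ∠Z = 45.2°
I = V/|Z| = 41/57.6 = 712 mA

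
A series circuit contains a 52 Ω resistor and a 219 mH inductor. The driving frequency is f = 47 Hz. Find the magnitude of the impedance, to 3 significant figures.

83.0 Ω

ω = 2πf = 295.3 rad/s
X_L = ωL = 64.7 Ω
Z = 52.0 + j64.7 Ω
|Z| = √(52.0² + 64.7²) = 83.0 Ω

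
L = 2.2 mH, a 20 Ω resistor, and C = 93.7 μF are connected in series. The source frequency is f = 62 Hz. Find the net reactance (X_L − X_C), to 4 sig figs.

-26.54 Ω

ω = 2πf = 389.6 rad/s
X_L = ωL = 0.8570 Ω
X_C = 1/(ωC) = 27.40 Ω
X = 0.8570 − 27.40 = -26.54 Ω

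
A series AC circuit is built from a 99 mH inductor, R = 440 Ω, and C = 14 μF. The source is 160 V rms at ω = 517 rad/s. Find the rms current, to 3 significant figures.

357 mA

X_L = ωL = 51.2 Ω
X_C = 1/(ωC) = 138 Ω
Net reactance X = X_L − X_C = -87.0 Ω
Z = 440 − j87.0 Ω
|Z| = √(440² + 87.0²) = 449 Ω
I = V/|Z| = 160/449 = 357 mA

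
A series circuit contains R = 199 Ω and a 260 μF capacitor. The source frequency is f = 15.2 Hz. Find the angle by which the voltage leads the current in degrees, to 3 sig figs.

-11.4°

ω = 2πf = 95.50 rad/s
X_C = 1/(ωC) = 40.3 Ω
Z = 199 − j40.3 Ω
|Z| = √(199² + 40.3²) = 203 Ω
∠Z = arctan(-40.3/199) = -11.4°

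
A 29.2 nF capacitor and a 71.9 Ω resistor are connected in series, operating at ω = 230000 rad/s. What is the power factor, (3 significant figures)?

X_C = 1/(ωC) = 149 Ω
Z = 71.9 − j149 Ω
|Z| = √(71.9² + 149²) = 165 Ω
∠Z = arctan(-149/71.9) = -64.2°
cos φ = cos(-64.2°) = 0.435

0.435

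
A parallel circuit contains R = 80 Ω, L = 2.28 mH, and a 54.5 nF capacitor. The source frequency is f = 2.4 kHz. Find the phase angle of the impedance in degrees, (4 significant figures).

ω = 2πf = 15080 rad/s
X_L = ωL = 34.38 Ω
X_C = 1/(ωC) = 1217 Ω
Parallel: admittances add. Y = 1/R + 1/(jωL) + jωC
Y = (0.01250 − j0.02826) S
|Y| = 0.03090 S → |Z| = 1/|Y| = 32.36 Ω, ∠Z = −∠Y = 66.14°

66.14°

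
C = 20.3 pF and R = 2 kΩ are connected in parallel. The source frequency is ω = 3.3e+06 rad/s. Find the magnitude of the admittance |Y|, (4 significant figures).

504.5 μS

X_C = 1/(ωC) = 14930 Ω
Parallel: admittances add. Y = 1/R + jωC
Y = (0.0005000 + j6.699e-05) S
|Y| = 0.0005045 S → |Z| = 1/|Y| = 1982 Ω, ∠Z = −∠Y = -7.631°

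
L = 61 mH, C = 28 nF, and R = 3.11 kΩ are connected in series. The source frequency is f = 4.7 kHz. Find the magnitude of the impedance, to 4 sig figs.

ω = 2πf = 29530 rad/s
X_L = ωL = 1801 Ω
X_C = 1/(ωC) = 1209 Ω
Net reactance X = X_L − X_C = 592.0 Ω
Z = 3110 + j592.0 Ω
|Z| = √(3110² + 592.0²) = 3166 Ω

3166 Ω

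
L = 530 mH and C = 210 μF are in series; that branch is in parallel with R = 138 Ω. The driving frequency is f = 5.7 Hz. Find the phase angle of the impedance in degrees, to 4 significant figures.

-50.45°

ω = 2πf = 35.81 rad/s
X_L = ωL = 18.98 Ω
X_C = 1/(ωC) = 133.0 Ω
Branch 1: Z₁ = R = 138.0 Ω
Branch 2 (series LC): Z₂ = j(X_L − X_C) = −j114.0 Ω
Parallel: Z = Z₁Z₂/(Z₁+Z₂), |Z| = 87.88 Ω, ∠Z = -50.45°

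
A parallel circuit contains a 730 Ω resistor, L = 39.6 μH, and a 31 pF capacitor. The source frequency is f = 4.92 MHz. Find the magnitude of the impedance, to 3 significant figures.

726 Ω

ω = 2πf = 3.091e+07 rad/s
X_L = ωL = 1220 Ω
X_C = 1/(ωC) = 1040 Ω
Parallel: admittances add. Y = 1/R + 1/(jωL) + jωC
Y = (0.00137 + j0.000141) S
|Y| = 0.00138 S → |Z| = 1/|Y| = 726 Ω, ∠Z = −∠Y = -5.89°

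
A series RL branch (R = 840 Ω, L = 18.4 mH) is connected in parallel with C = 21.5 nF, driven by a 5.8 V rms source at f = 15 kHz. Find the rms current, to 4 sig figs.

9.138 mA

ω = 2πf = 94250 rad/s
X_L = ωL = 1734 Ω
X_C = 1/(ωC) = 493.5 Ω
Branch 1 (R+jX_L): Z₁ = 840.0 + j1734 Ω, |Z₁| = 1927 Ω
Branch 2 (−jX_C): Z₂ = −j493.5 Ω
Parallel: Z = Z₁Z₂/(Z₁+Z₂), |Z| = 634.7 Ω, ∠Z = -81.74°
I = V/|Z| = 5.8/634.7 = 9.138 mA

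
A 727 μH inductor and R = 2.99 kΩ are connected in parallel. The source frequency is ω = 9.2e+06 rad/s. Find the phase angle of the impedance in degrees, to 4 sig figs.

24.09°

X_L = ωL = 6688 Ω
Parallel: admittances add. Y = 1/R + 1/(jωL)
Y = (0.0003344 − j0.0001495) S
|Y| = 0.0003663 S → |Z| = 1/|Y| = 2730 Ω, ∠Z = −∠Y = 24.09°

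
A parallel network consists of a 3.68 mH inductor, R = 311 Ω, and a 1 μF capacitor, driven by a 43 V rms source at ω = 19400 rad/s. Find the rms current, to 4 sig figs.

270.0 mA

X_L = ωL = 71.39 Ω
X_C = 1/(ωC) = 51.55 Ω
Parallel: admittances add. Y = 1/R + 1/(jωL) + jωC
Y = (0.003215 + j0.005393) S
|Y| = 0.006279 S → |Z| = 1/|Y| = 159.3 Ω, ∠Z = −∠Y = -59.19°
I = V/|Z| = 43/159.3 = 270.0 mA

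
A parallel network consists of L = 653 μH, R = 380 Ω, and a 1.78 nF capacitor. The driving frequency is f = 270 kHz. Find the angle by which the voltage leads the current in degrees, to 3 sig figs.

ω = 2πf = 1.696e+06 rad/s
X_L = ωL = 1110 Ω
X_C = 1/(ωC) = 331 Ω
Parallel: admittances add. Y = 1/R + 1/(jωL) + jωC
Y = (0.00263 + j0.00212) S
|Y| = 0.00338 S → |Z| = 1/|Y| = 296 Ω, ∠Z = −∠Y = -38.8°

-38.8°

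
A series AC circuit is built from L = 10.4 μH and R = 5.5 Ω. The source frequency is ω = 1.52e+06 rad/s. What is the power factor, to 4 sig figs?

X_L = ωL = 15.81 Ω
Z = 5.500 + j15.81 Ω
|Z| = √(5.500² + 15.81²) = 16.74 Ω
∠Z = arctan(15.81/5.500) = 70.82°
cos φ = cos(70.82°) = 0.3286

0.3286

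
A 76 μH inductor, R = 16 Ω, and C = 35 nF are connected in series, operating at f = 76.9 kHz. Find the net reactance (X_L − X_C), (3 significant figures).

-22.4 Ω

ω = 2πf = 483200 rad/s
X_L = ωL = 36.7 Ω
X_C = 1/(ωC) = 59.1 Ω
X = 36.7 − 59.1 = -22.4 Ω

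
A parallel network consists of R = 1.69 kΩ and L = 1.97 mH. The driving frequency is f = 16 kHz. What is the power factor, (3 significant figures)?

ω = 2πf = 100500 rad/s
X_L = ωL = 198 Ω
Parallel: admittances add. Y = 1/R + 1/(jωL)
Y = (0.000592 − j0.00505) S
|Y| = 0.00508 S → |Z| = 1/|Y| = 197 Ω, ∠Z = −∠Y = 83.3°
cos φ = cos(83.3°) = 0.116

0.116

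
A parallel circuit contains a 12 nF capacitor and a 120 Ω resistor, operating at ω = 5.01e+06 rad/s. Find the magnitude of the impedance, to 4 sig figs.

X_C = 1/(ωC) = 16.63 Ω
Parallel: admittances add. Y = 1/R + jωC
Y = (0.008333 + j0.06012) S
|Y| = 0.06069 S → |Z| = 1/|Y| = 16.48 Ω, ∠Z = −∠Y = -82.11°

16.48 Ω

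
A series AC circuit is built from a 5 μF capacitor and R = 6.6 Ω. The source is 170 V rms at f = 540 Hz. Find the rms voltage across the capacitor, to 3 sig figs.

ω = 2πf = 3393 rad/s
X_C = 1/(ωC) = 58.9 Ω
Z = 6.60 − j58.9 Ω
|Z| = √(6.60² + 58.9²) = 59.3 Ω
I = V/|Z| = 2.87 A
V_C = I·|Z_C| = 2.87 × 58.9 = 169 V

169 V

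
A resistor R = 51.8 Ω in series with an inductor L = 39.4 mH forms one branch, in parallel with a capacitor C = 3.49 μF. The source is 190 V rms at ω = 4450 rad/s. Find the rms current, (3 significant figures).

X_L = ωL = 175 Ω
X_C = 1/(ωC) = 64.4 Ω
Branch 1 (R+jX_L): Z₁ = 51.8 + j175 Ω, |Z₁| = 183 Ω
Branch 2 (−jX_C): Z₂ = −j64.4 Ω
Parallel: Z = Z₁Z₂/(Z₁+Z₂), |Z| = 96.1 Ω, ∠Z = -81.4°
I = V/|Z| = 190/96.1 = 1.98 A

1.98 A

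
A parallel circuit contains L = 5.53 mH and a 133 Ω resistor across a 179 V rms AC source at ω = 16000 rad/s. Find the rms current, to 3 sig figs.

2.43 A

X_L = ωL = 88.5 Ω
Parallel: admittances add. Y = 1/R + 1/(jωL)
Y = (0.00752 − j0.0113) S
|Y| = 0.0136 S → |Z| = 1/|Y| = 73.7 Ω, ∠Z = −∠Y = 56.4°
I = V/|Z| = 179/73.7 = 2.43 A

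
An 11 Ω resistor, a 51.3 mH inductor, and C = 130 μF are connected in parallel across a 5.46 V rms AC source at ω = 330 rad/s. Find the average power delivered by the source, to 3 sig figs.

2.71 W

X_L = ωL = 16.9 Ω
X_C = 1/(ωC) = 23.3 Ω
Parallel: admittances add. Y = 1/R + 1/(jωL) + jωC
Y = (0.0909 − j0.0162) S
|Y| = 0.0923 S → |Z| = 1/|Y| = 10.8 Ω, ∠Z = −∠Y = 10.1°
I = V/|Z| = 504 mA
P = VI cos φ = 5.46 × 0.504 × cos(10.1°) = 2.71 W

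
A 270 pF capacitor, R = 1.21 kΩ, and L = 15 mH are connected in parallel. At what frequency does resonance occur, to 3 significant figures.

ω₀ = 1/√(LC) = 1/√(0.015 × 2.7e-10) = 496900 rad/s
f₀ = ω₀/(2π) = 79.1 kHz

79.1 kHz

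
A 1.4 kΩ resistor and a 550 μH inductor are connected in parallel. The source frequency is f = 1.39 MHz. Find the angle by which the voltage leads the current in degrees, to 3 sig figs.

ω = 2πf = 8.734e+06 rad/s
X_L = ωL = 4800 Ω
Parallel: admittances add. Y = 1/R + 1/(jωL)
Y = (0.000714 − j0.000208) S
|Y| = 0.000744 S → |Z| = 1/|Y| = 1340 Ω, ∠Z = −∠Y = 16.2°

16.2°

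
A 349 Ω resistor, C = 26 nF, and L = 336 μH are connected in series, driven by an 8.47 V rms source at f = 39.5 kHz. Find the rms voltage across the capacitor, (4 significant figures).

ω = 2πf = 248200 rad/s
X_L = ωL = 83.39 Ω
X_C = 1/(ωC) = 155.0 Ω
Net reactance X = X_L − X_C = -71.58 Ω
Z = 349.0 − j71.58 Ω
|Z| = √(349.0² + 71.58²) = 356.3 Ω
I = V/|Z| = 23.77 mA
V_C = I·|Z_C| = 0.02377 × 155.0 = 3.684 V

3.684 V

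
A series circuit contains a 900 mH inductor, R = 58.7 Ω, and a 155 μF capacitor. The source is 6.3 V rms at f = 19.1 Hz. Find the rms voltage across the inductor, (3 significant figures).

ω = 2πf = 120.0 rad/s
X_L = ωL = 108 Ω
X_C = 1/(ωC) = 53.8 Ω
Net reactance X = X_L − X_C = 54.2 Ω
Z = 58.7 + j54.2 Ω
|Z| = √(58.7² + 54.2²) = 79.9 Ω
I = V/|Z| = 78.8 mA
V_L = I·|Z_L| = 0.0788 × 108 = 8.51 V

8.51 V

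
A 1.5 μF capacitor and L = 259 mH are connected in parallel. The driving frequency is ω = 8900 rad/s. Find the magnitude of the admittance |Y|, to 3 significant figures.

12.9 mS

X_L = ωL = 2310 Ω
X_C = 1/(ωC) = 74.9 Ω
Parallel: admittances add. Y = 1/(jωL) + jωC
Y = (0 + j0.0129) S
|Y| = 0.0129 S → |Z| = 1/|Y| = 77.4 Ω, ∠Z = −∠Y = -90.0°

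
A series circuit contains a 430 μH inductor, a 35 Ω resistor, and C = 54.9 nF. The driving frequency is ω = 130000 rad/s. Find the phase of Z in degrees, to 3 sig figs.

-67.4°

X_L = ωL = 55.9 Ω
X_C = 1/(ωC) = 140 Ω
Net reactance X = X_L − X_C = -84.2 Ω
Z = 35.0 − j84.2 Ω
|Z| = √(35.0² + 84.2²) = 91.2 Ω
∠Z = arctan(-84.2/35.0) = -67.4°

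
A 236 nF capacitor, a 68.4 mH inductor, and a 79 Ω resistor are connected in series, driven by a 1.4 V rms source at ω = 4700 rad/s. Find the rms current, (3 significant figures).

2.39 mA

X_L = ωL = 321 Ω
X_C = 1/(ωC) = 902 Ω
Net reactance X = X_L − X_C = -580 Ω
Z = 79.0 − j580 Ω
|Z| = √(79.0² + 580²) = 585 Ω
I = V/|Z| = 1.4/585 = 2.39 mA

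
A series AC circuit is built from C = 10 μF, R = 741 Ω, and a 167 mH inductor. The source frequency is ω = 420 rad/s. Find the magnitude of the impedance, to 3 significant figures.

X_L = ωL = 70.1 Ω
X_C = 1/(ωC) = 238 Ω
Net reactance X = X_L − X_C = -168 Ω
Z = 741 − j168 Ω
|Z| = √(741² + 168²) = 760 Ω

760 Ω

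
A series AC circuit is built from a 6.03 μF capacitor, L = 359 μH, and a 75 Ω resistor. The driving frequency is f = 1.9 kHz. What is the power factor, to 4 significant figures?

0.9919

ω = 2πf = 11940 rad/s
X_L = ωL = 4.286 Ω
X_C = 1/(ωC) = 13.89 Ω
Net reactance X = X_L − X_C = -9.606 Ω
Z = 75.00 − j9.606 Ω
|Z| = √(75.00² + 9.606²) = 75.61 Ω
∠Z = arctan(-9.606/75.00) = -7.299°
cos φ = cos(-7.299°) = 0.9919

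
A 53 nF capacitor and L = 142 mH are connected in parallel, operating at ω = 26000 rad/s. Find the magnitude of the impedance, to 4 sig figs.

X_L = ωL = 3692 Ω
X_C = 1/(ωC) = 725.7 Ω
Parallel: admittances add. Y = 1/(jωL) + jωC
Y = (0 + j0.001107) S
|Y| = 0.001107 S → |Z| = 1/|Y| = 903.2 Ω, ∠Z = −∠Y = -90.00°

903.2 Ω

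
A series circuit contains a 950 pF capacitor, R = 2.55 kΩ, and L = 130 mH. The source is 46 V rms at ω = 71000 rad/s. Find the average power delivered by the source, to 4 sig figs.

X_L = ωL = 9230 Ω
X_C = 1/(ωC) = 14830 Ω
Net reactance X = X_L − X_C = -5596 Ω
Z = 2550 − j5596 Ω
|Z| = √(2550² + 5596²) = 6149 Ω
∠Z = arctan(-5596/2550) = -65.50°
I = V/|Z| = 7.480 mA
P = VI cos φ = 46 × 0.007480 × cos(-65.50°) = 142.7 mW

142.7 mW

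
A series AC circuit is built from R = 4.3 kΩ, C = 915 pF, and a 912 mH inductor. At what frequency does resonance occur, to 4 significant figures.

5.509 kHz

ω₀ = 1/√(LC) = 1/√(0.912 × 9.15e-10) = 34620 rad/s
f₀ = ω₀/(2π) = 5.509 kHz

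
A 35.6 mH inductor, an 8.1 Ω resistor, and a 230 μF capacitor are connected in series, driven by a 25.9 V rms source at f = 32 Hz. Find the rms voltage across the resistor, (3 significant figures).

12.7 V

ω = 2πf = 201.1 rad/s
X_L = ωL = 7.16 Ω
X_C = 1/(ωC) = 21.6 Ω
Net reactance X = X_L − X_C = -14.5 Ω
Z = 8.10 − j14.5 Ω
|Z| = √(8.10² + 14.5²) = 16.6 Ω
I = V/|Z| = 1.56 A
V_R = I·|Z_R| = 1.56 × 8.10 = 12.7 V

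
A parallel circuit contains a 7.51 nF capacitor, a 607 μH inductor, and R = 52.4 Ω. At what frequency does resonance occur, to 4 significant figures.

ω₀ = 1/√(LC) = 1/√(0.000607 × 7.51e-09) = 468400 rad/s
f₀ = ω₀/(2π) = 74.54 kHz

74.54 kHz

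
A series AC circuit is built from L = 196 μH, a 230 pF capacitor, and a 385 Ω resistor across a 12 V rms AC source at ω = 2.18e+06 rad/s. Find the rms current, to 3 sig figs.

7.44 mA

X_L = ωL = 427 Ω
X_C = 1/(ωC) = 1990 Ω
Net reactance X = X_L − X_C = -1570 Ω
Z = 385 − j1570 Ω
|Z| = √(385² + 1570²) = 1610 Ω
I = V/|Z| = 12/1610 = 7.44 mA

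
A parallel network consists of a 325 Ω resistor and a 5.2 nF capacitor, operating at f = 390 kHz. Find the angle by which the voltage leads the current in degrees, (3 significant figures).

-76.4°

ω = 2πf = 2.45e+06 rad/s
X_C = 1/(ωC) = 78.5 Ω
Parallel: admittances add. Y = 1/R + jωC
Y = (0.00308 + j0.0127) S
|Y| = 0.0131 S → |Z| = 1/|Y| = 76.3 Ω, ∠Z = −∠Y = -76.4°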